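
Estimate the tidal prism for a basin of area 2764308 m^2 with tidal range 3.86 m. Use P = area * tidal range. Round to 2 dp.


Tidal prism = Area * Tidal range
P = 2764308 * 3.86
P = 10670228.88 m^3

10670228.88


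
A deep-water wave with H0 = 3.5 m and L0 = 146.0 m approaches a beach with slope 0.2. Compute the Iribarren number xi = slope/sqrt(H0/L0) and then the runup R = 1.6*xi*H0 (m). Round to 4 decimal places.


xi = slope / sqrt(H0/L0)
H0/L0 = 3.5/146.0 = 0.023973
sqrt(0.023973) = 0.154831
xi = 0.2 / 0.154831 = 1.291732
R = 1.6 * xi * H0 = 1.6 * 1.291732 * 3.5
R = 7.2337 m

7.2337


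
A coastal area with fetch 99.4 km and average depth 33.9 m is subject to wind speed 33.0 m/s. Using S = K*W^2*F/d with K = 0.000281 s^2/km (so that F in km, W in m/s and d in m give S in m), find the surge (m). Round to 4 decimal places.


S = K * W^2 * F / d
W^2 = 33.0^2 = 1089.00
S = 0.000281 * 1089.00 * 99.4 / 33.9
Numerator = 0.000281 * 1089.00 * 99.4 = 30.417295
S = 30.417295 / 33.9 = 0.8973 m

0.8973


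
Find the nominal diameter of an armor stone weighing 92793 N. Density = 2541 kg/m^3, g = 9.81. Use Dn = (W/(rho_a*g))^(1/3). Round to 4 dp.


V = W / (rho_a * g)
V = 92793 / (2541 * 9.81)
V = 92793 / 24927.21
V = 3.722559 m^3
Dn = V^(1/3) = 3.722559^(1/3)
Dn = 1.5498 m

1.5498


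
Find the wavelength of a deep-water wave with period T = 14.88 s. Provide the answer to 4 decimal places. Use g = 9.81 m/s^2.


L0 = g * T^2 / (2 * pi)
L0 = 9.81 * 14.88^2 / (2 * pi)
L0 = 9.81 * 221.4144 / 6.28319
L0 = 2172.0753 / 6.28319
L0 = 345.6965 m

345.6965


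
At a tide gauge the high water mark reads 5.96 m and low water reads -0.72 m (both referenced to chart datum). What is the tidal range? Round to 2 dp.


Tidal range = High water - Low water
Tidal range = 5.96 - (-0.72)
Tidal range = 6.68 m

6.68


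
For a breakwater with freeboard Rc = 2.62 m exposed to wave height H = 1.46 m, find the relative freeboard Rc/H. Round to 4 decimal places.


Relative freeboard = Rc / H
= 2.62 / 1.46
= 1.7945

1.7945


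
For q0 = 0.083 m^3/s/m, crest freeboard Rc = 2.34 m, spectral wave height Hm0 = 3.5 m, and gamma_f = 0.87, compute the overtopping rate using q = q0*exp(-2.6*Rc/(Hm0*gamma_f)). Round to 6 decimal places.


q = q0 * exp(-2.6 * Rc / (Hm0 * gamma_f))
Exponent = -2.6 * 2.34 / (3.5 * 0.87)
= -2.6 * 2.34 / 3.0450
= -1.998030
exp(-1.998030) = 0.135602
q = 0.083 * 0.135602
q = 0.011255 m^3/s/m

0.011255


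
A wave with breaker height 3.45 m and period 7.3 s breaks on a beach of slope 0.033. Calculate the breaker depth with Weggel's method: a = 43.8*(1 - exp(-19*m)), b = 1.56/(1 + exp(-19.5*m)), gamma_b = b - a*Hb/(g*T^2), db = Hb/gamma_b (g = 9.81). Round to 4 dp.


a = 43.8 * (1 - exp(-19 * m))
exp(-19 * 0.033) = exp(-0.6270) = 0.534192
a = 43.8 * (1 - 0.534192) = 20.402391
b = 1.56 / (1 + exp(-19.5 * m))
exp(-19.5 * 0.033) = exp(-0.6435) = 0.525450
b = 1.56 / (1 + 0.525450) = 1.022649
Hb / (g * T^2) = 3.45 / (9.81 * 7.3^2) = 3.45 / 522.7749 = 0.00659940
gamma_b = b - a * Hb/(g*T^2) = 1.022649 - 20.402391 * 0.00659940 = 0.888005
db = Hb / gamma_b = 3.45 / 0.888005
db = 3.8851 m

3.8851


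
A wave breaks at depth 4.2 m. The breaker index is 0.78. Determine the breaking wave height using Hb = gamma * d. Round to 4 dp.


Hb = gamma * d
Hb = 0.78 * 4.2
Hb = 3.2760 m

3.2760


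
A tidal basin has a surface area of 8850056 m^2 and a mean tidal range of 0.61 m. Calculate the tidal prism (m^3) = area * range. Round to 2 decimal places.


Tidal prism = Area * Tidal range
P = 8850056 * 0.61
P = 5398534.16 m^3

5398534.16


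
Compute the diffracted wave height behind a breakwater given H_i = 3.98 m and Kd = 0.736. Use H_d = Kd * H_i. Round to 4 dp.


H_d = Kd * H_i
H_d = 0.736 * 3.98
H_d = 2.9293 m

2.9293


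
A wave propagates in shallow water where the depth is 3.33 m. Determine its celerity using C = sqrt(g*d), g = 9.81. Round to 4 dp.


Using the shallow-water approximation:
C = sqrt(g * d) = sqrt(9.81 * 3.33)
C = sqrt(32.6673)
C = 5.7155 m/s

5.7155


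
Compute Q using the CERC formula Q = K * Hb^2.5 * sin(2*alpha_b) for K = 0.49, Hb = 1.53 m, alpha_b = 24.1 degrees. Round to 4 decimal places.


Q = K * Hb^2.5 * sin(2 * alpha_b)
Hb^2.5 = 1.53^2.5 = 2.895533
sin(2 * 24.1) = sin(48.2) = 0.745476
Q = 0.49 * 2.895533 * 0.745476
Q = 1.0577 m^3/s

1.0577


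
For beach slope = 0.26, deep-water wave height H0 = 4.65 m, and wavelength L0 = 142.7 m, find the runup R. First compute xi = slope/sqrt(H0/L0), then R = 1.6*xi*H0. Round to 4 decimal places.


xi = slope / sqrt(H0/L0)
H0/L0 = 4.65/142.7 = 0.032586
sqrt(0.032586) = 0.180515
xi = 0.26 / 0.180515 = 1.440320
R = 1.6 * xi * H0 = 1.6 * 1.440320 * 4.65
R = 10.7160 m

10.7160


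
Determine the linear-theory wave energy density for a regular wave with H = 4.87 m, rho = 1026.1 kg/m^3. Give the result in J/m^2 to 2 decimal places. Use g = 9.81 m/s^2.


E = (1/8) * rho * g * H^2
E = (1/8) * 1026.1 * 9.81 * 4.87^2
E = 0.125 * 1026.1 * 9.81 * 23.7169
E = 29841.91 J/m^2

29841.91


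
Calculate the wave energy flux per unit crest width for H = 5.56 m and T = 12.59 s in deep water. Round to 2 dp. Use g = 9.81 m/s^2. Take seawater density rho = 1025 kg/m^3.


P = rho * g^2 * H^2 * T / (32 * pi)
P = 1025 * 9.81^2 * 5.56^2 * 12.59 / (32 * pi)
P = 1025 * 96.2361 * 30.9136 * 12.59 / 100.53096
P = 381889.17 W/m

381889.17


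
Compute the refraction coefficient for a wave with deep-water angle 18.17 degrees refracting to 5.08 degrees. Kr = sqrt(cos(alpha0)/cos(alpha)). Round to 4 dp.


Kr = sqrt(cos(alpha0) / cos(alpha))
cos(18.17) = 0.950135
cos(5.08) = 0.996072
Kr = sqrt(0.950135 / 0.996072)
Kr = sqrt(0.953882)
Kr = 0.9767

0.9767


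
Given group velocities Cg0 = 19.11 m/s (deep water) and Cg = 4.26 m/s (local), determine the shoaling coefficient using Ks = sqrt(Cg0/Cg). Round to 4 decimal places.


Ks = sqrt(Cg0 / Cg)
Ks = sqrt(19.11 / 4.26)
Ks = sqrt(4.4859)
Ks = 2.1180

2.1180


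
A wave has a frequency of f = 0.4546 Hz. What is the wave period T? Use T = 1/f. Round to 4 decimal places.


T = 1 / f
T = 1 / 0.4546
T = 2.1997 s

2.1997


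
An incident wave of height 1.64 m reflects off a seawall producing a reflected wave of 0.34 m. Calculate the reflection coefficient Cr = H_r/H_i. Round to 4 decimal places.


Cr = H_r / H_i
Cr = 0.34 / 1.64
Cr = 0.2073

0.2073


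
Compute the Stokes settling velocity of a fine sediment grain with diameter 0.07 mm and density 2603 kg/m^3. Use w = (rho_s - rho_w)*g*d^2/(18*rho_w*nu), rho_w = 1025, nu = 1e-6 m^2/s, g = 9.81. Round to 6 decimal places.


w = (rho_s - rho_w) * g * d^2 / (18 * rho_w * nu)
d = 0.07 mm = 0.000070 m
rho_s - rho_w = 2603 - 1025 = 1578
Numerator = 1578 * 9.81 * (0.000070)^2 = 0.000075852882
Denominator = 18 * 1025 * 1e-6 = 0.018450
w = 0.004111 m/s

0.004111


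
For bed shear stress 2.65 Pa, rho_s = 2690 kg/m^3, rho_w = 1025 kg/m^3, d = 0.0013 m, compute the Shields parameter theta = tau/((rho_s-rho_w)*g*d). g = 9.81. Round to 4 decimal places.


theta = tau / ((rho_s - rho_w) * g * d)
rho_s - rho_w = 2690 - 1025 = 1665
Denominator = 1665 * 9.81 * 0.0013 = 21.233745
theta = 2.65 / 21.233745
theta = 0.1248

0.1248


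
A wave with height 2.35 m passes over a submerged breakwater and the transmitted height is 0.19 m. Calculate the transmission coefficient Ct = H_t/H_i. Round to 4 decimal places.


Ct = H_t / H_i
Ct = 0.19 / 2.35
Ct = 0.0809

0.0809


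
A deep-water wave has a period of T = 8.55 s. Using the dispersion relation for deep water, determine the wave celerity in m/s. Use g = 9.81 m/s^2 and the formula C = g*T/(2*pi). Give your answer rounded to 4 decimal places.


We use the deep-water celerity formula:
C = g * T / (2 * pi)
C = 9.81 * 8.55 / (2 * 3.14159...)
C = 83.875500 / 6.283185
C = 13.3492 m/s

13.3492


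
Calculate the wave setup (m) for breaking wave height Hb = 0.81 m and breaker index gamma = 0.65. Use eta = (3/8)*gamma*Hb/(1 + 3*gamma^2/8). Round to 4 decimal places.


eta = (3/8) * gamma * Hb / (1 + 3*gamma^2/8)
Numerator = (3/8) * 0.65 * 0.81 = 0.197438
Denominator = 1 + 3*0.65^2/8 = 1 + 0.158438 = 1.158438
eta = 0.197438 / 1.158438
eta = 0.1704 m

0.1704


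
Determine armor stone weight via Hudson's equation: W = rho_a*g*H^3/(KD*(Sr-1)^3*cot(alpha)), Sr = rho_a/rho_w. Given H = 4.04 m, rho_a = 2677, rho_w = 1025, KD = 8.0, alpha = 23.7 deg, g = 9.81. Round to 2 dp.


Sr = rho_a / rho_w = 2677 / 1025 = 2.611707
(Sr - 1) = 1.611707
(Sr - 1)^3 = 4.186572
cot(23.7) = 1 / tan(23.7) = 1 / 0.438969 = 2.278064
Numerator = 2677 * 9.81 * 4.04^3 = 1731655.4094
Denominator = 8.0 * 4.186572 * 2.278064 = 76.298212
W = 1731655.4094 / 76.298212
W = 22695.88 N

22695.88


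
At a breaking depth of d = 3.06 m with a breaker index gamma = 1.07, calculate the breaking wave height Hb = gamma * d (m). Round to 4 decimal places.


Hb = gamma * d
Hb = 1.07 * 3.06
Hb = 3.2742 m

3.2742


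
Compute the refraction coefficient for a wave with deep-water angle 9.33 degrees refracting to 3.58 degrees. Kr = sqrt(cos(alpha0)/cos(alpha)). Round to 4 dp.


Kr = sqrt(cos(alpha0) / cos(alpha))
cos(9.33) = 0.986771
cos(3.58) = 0.998049
Kr = sqrt(0.986771 / 0.998049)
Kr = sqrt(0.988700)
Kr = 0.9943

0.9943


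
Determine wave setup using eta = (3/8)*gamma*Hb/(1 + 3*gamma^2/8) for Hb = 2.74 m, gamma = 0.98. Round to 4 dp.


eta = (3/8) * gamma * Hb / (1 + 3*gamma^2/8)
Numerator = (3/8) * 0.98 * 2.74 = 1.006950
Denominator = 1 + 3*0.98^2/8 = 1 + 0.360150 = 1.360150
eta = 1.006950 / 1.360150
eta = 0.7403 m

0.7403


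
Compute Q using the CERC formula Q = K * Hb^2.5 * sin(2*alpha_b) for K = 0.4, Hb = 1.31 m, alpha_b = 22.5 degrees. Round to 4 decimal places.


Q = K * Hb^2.5 * sin(2 * alpha_b)
Hb^2.5 = 1.31^2.5 = 1.964166
sin(2 * 22.5) = sin(45.0) = 0.707107
Q = 0.4 * 1.964166 * 0.707107
Q = 0.5556 m^3/s

0.5556


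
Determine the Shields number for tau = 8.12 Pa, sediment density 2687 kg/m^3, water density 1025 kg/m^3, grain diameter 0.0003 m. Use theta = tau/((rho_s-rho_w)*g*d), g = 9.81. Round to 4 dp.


theta = tau / ((rho_s - rho_w) * g * d)
rho_s - rho_w = 2687 - 1025 = 1662
Denominator = 1662 * 9.81 * 0.0003 = 4.891266
theta = 8.12 / 4.891266
theta = 1.6601

1.6601


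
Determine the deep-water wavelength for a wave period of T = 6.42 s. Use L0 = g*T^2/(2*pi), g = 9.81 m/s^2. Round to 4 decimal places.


L0 = g * T^2 / (2 * pi)
L0 = 9.81 * 6.42^2 / (2 * pi)
L0 = 9.81 * 41.2164 / 6.28319
L0 = 404.3329 / 6.28319
L0 = 64.3516 m

64.3516


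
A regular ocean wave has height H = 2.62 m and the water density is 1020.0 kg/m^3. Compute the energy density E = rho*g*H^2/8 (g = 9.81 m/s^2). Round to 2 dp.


E = (1/8) * rho * g * H^2
E = (1/8) * 1020.0 * 9.81 * 2.62^2
E = 0.125 * 1020.0 * 9.81 * 6.8644
E = 8585.82 J/m^2

8585.82


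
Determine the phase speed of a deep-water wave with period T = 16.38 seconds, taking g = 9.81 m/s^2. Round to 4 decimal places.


We use the deep-water celerity formula:
C = g * T / (2 * pi)
C = 9.81 * 16.38 / (2 * 3.14159...)
C = 160.687800 / 6.283185
C = 25.5743 m/s

25.5743


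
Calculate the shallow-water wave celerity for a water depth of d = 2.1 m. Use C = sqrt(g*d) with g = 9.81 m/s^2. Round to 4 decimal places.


Using the shallow-water approximation:
C = sqrt(g * d) = sqrt(9.81 * 2.1)
C = sqrt(20.6010)
C = 4.5388 m/s

4.5388


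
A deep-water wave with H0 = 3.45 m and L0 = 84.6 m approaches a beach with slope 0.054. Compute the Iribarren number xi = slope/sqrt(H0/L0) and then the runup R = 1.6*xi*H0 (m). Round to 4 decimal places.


xi = slope / sqrt(H0/L0)
H0/L0 = 3.45/84.6 = 0.040780
sqrt(0.040780) = 0.201941
xi = 0.054 / 0.201941 = 0.267405
R = 1.6 * xi * H0 = 1.6 * 0.267405 * 3.45
R = 1.4761 m

1.4761


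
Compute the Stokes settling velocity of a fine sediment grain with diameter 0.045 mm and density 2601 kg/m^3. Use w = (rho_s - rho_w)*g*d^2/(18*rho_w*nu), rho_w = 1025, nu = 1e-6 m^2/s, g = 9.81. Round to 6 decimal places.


w = (rho_s - rho_w) * g * d^2 / (18 * rho_w * nu)
d = 0.045 mm = 0.000045 m
rho_s - rho_w = 2601 - 1025 = 1576
Numerator = 1576 * 9.81 * (0.000045)^2 = 0.000031307634
Denominator = 18 * 1025 * 1e-6 = 0.018450
w = 0.001697 m/s

0.001697


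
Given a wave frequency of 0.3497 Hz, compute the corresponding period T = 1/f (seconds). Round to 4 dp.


T = 1 / f
T = 1 / 0.3497
T = 2.8596 s

2.8596


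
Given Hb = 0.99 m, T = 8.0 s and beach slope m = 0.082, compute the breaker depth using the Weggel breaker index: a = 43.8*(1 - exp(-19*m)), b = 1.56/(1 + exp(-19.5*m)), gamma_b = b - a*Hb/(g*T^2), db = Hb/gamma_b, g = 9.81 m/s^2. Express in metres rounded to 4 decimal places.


a = 43.8 * (1 - exp(-19 * m))
exp(-19 * 0.082) = exp(-1.5580) = 0.210557
a = 43.8 * (1 - 0.210557) = 34.577614
b = 1.56 / (1 + exp(-19.5 * m))
exp(-19.5 * 0.082) = exp(-1.5990) = 0.202099
b = 1.56 / (1 + 0.202099) = 1.297731
Hb / (g * T^2) = 0.99 / (9.81 * 8.0^2) = 0.99 / 627.8400 = 0.00157683
gamma_b = b - a * Hb/(g*T^2) = 1.297731 - 34.577614 * 0.00157683 = 1.243207
db = Hb / gamma_b = 0.99 / 1.243207
db = 0.7963 m

0.7963


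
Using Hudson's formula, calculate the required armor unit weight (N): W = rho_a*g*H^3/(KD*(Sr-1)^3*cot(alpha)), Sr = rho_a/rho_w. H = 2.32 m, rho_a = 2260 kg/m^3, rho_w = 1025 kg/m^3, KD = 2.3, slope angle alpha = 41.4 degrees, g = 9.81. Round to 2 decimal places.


Sr = rho_a / rho_w = 2260 / 1025 = 2.204878
(Sr - 1) = 1.204878
(Sr - 1)^3 = 1.749159
cot(41.4) = 1 / tan(41.4) = 1 / 0.881619 = 1.134277
Numerator = 2260 * 9.81 * 2.32^3 = 276848.0069
Denominator = 2.3 * 1.749159 * 1.134277 = 4.563272
W = 276848.0069 / 4.563272
W = 60668.75 N

60668.75


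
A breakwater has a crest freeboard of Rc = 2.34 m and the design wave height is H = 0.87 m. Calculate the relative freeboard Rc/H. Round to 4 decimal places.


Relative freeboard = Rc / H
= 2.34 / 0.87
= 2.6897

2.6897


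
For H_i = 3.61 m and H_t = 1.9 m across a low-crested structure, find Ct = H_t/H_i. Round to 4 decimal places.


Ct = H_t / H_i
Ct = 1.9 / 3.61
Ct = 0.5263

0.5263


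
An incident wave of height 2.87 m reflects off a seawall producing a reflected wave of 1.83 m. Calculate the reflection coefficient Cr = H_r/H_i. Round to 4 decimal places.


Cr = H_r / H_i
Cr = 1.83 / 2.87
Cr = 0.6376

0.6376


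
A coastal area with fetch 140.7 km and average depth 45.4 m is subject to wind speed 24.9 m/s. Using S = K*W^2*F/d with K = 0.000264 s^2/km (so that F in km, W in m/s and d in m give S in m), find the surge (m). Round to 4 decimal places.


S = K * W^2 * F / d
W^2 = 24.9^2 = 620.01
S = 0.000264 * 620.01 * 140.7 / 45.4
Numerator = 0.000264 * 620.01 * 140.7 = 23.030147
S = 23.030147 / 45.4 = 0.5073 m

0.5073


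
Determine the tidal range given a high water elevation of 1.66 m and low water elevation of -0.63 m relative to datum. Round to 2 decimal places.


Tidal range = High water - Low water
Tidal range = 1.66 - (-0.63)
Tidal range = 2.29 m

2.29


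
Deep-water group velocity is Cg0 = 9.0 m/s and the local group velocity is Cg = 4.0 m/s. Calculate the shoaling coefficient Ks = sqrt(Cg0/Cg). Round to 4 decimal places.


Ks = sqrt(Cg0 / Cg)
Ks = sqrt(9.0 / 4.0)
Ks = sqrt(2.2500)
Ks = 1.5000

1.5000


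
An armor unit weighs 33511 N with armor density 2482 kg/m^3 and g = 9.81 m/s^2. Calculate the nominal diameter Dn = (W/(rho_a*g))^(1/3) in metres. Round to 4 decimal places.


V = W / (rho_a * g)
V = 33511 / (2482 * 9.81)
V = 33511 / 24348.42
V = 1.376311 m^3
Dn = V^(1/3) = 1.376311^(1/3)
Dn = 1.1123 m

1.1123


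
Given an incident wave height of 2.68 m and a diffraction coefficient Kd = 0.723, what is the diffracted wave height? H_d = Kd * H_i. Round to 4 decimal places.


H_d = Kd * H_i
H_d = 0.723 * 2.68
H_d = 1.9376 m

1.9376


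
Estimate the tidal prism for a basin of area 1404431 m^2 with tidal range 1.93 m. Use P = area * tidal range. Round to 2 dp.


Tidal prism = Area * Tidal range
P = 1404431 * 1.93
P = 2710551.83 m^3

2710551.83


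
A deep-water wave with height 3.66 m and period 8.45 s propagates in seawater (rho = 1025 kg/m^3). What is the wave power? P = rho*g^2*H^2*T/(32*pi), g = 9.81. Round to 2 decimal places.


P = rho * g^2 * H^2 * T / (32 * pi)
P = 1025 * 9.81^2 * 3.66^2 * 8.45 / (32 * pi)
P = 1025 * 96.2361 * 13.3956 * 8.45 / 100.53096
P = 111065.94 W/m

111065.94


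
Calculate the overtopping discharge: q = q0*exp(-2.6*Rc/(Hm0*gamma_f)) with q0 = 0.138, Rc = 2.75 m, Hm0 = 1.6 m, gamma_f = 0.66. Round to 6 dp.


q = q0 * exp(-2.6 * Rc / (Hm0 * gamma_f))
Exponent = -2.6 * 2.75 / (1.6 * 0.66)
= -2.6 * 2.75 / 1.0560
= -6.770833
exp(-6.770833) = 0.001147
q = 0.138 * 0.001147
q = 0.000158 m^3/s/m

0.000158


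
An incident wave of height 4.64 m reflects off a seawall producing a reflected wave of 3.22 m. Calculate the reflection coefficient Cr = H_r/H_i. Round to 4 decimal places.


Cr = H_r / H_i
Cr = 3.22 / 4.64
Cr = 0.6940

0.6940


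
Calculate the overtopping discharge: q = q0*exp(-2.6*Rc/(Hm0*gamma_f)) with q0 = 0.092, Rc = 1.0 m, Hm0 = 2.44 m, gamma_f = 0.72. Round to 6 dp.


q = q0 * exp(-2.6 * Rc / (Hm0 * gamma_f))
Exponent = -2.6 * 1.0 / (2.44 * 0.72)
= -2.6 * 1.0 / 1.7568
= -1.479964
exp(-1.479964) = 0.227646
q = 0.092 * 0.227646
q = 0.020943 m^3/s/m

0.020943


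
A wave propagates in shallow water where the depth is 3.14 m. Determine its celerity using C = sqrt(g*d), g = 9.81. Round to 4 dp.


Using the shallow-water approximation:
C = sqrt(g * d) = sqrt(9.81 * 3.14)
C = sqrt(30.8034)
C = 5.5501 m/s

5.5501


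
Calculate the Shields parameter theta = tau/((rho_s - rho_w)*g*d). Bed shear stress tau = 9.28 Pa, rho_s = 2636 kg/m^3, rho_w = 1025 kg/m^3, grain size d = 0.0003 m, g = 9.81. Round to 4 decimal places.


theta = tau / ((rho_s - rho_w) * g * d)
rho_s - rho_w = 2636 - 1025 = 1611
Denominator = 1611 * 9.81 * 0.0003 = 4.741173
theta = 9.28 / 4.741173
theta = 1.9573

1.9573


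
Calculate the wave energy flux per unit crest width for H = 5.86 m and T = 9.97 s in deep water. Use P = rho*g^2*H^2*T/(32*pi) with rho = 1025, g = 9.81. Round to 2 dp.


P = rho * g^2 * H^2 * T / (32 * pi)
P = 1025 * 9.81^2 * 5.86^2 * 9.97 / (32 * pi)
P = 1025 * 96.2361 * 34.3396 * 9.97 / 100.53096
P = 335932.81 W/m

335932.81


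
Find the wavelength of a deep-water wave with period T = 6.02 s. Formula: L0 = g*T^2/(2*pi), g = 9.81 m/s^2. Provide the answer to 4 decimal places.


L0 = g * T^2 / (2 * pi)
L0 = 9.81 * 6.02^2 / (2 * pi)
L0 = 9.81 * 36.2404 / 6.28319
L0 = 355.5183 / 6.28319
L0 = 56.5825 m

56.5825


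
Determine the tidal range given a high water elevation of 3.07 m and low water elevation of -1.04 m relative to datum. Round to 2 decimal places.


Tidal range = High water - Low water
Tidal range = 3.07 - (-1.04)
Tidal range = 4.11 m

4.11


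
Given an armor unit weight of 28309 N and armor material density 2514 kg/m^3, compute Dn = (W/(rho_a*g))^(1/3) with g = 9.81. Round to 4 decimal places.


V = W / (rho_a * g)
V = 28309 / (2514 * 9.81)
V = 28309 / 24662.34
V = 1.147864 m^3
Dn = V^(1/3) = 1.147864^(1/3)
Dn = 1.0470 m

1.0470


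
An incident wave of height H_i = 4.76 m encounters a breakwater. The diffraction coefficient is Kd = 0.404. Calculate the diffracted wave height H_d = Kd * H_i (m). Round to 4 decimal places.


H_d = Kd * H_i
H_d = 0.404 * 4.76
H_d = 1.9230 m

1.9230


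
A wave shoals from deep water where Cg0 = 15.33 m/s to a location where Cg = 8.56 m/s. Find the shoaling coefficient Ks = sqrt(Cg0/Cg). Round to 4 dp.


Ks = sqrt(Cg0 / Cg)
Ks = sqrt(15.33 / 8.56)
Ks = sqrt(1.7909)
Ks = 1.3382

1.3382


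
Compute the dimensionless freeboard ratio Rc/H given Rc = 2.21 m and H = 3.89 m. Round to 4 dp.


Relative freeboard = Rc / H
= 2.21 / 3.89
= 0.5681

0.5681


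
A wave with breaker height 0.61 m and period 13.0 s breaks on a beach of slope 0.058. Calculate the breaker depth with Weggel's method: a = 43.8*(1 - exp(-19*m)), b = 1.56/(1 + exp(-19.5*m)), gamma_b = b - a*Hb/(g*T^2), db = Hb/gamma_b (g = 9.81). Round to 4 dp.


a = 43.8 * (1 - exp(-19 * m))
exp(-19 * 0.058) = exp(-1.1020) = 0.332206
a = 43.8 * (1 - 0.332206) = 29.249377
b = 1.56 / (1 + exp(-19.5 * m))
exp(-19.5 * 0.058) = exp(-1.1310) = 0.322710
b = 1.56 / (1 + 0.322710) = 1.179397
Hb / (g * T^2) = 0.61 / (9.81 * 13.0^2) = 0.61 / 1657.8900 = 0.00036794
gamma_b = b - a * Hb/(g*T^2) = 1.179397 - 29.249377 * 0.00036794 = 1.168635
db = Hb / gamma_b = 0.61 / 1.168635
db = 0.5220 m

0.5220


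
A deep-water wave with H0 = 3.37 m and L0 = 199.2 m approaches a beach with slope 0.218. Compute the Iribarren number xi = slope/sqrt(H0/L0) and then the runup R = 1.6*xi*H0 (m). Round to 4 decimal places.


xi = slope / sqrt(H0/L0)
H0/L0 = 3.37/199.2 = 0.016918
sqrt(0.016918) = 0.130068
xi = 0.218 / 0.130068 = 1.676047
R = 1.6 * xi * H0 = 1.6 * 1.676047 * 3.37
R = 9.0372 m

9.0372


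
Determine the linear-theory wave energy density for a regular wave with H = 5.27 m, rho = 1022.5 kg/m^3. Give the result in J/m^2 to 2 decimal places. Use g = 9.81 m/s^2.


E = (1/8) * rho * g * H^2
E = (1/8) * 1022.5 * 9.81 * 5.27^2
E = 0.125 * 1022.5 * 9.81 * 27.7729
E = 34822.79 J/m^2

34822.79


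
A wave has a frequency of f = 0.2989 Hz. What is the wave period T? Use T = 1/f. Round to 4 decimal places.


T = 1 / f
T = 1 / 0.2989
T = 3.3456 s

3.3456


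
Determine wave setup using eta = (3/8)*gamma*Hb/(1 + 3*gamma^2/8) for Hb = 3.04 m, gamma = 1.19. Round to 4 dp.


eta = (3/8) * gamma * Hb / (1 + 3*gamma^2/8)
Numerator = (3/8) * 1.19 * 3.04 = 1.356600
Denominator = 1 + 3*1.19^2/8 = 1 + 0.531038 = 1.531038
eta = 1.356600 / 1.531038
eta = 0.8861 m

0.8861


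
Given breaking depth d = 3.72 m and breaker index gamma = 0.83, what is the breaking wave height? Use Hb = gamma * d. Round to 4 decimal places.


Hb = gamma * d
Hb = 0.83 * 3.72
Hb = 3.0876 m

3.0876


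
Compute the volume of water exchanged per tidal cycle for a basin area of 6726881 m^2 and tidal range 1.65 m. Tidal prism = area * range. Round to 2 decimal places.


Tidal prism = Area * Tidal range
P = 6726881 * 1.65
P = 11099353.65 m^3

11099353.65


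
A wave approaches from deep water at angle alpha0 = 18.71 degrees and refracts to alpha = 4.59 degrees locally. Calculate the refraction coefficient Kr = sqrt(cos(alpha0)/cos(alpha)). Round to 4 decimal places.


Kr = sqrt(cos(alpha0) / cos(alpha))
cos(18.71) = 0.947154
cos(4.59) = 0.996793
Kr = sqrt(0.947154 / 0.996793)
Kr = sqrt(0.950202)
Kr = 0.9748

0.9748


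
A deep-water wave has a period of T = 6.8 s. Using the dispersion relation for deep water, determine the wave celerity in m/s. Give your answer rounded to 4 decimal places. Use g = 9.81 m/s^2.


We use the deep-water celerity formula:
C = g * T / (2 * pi)
C = 9.81 * 6.8 / (2 * 3.14159...)
C = 66.708000 / 6.283185
C = 10.6169 m/s

10.6169


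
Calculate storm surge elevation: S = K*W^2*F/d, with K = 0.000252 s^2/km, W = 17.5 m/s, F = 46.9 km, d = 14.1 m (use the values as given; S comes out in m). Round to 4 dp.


S = K * W^2 * F / d
W^2 = 17.5^2 = 306.25
S = 0.000252 * 306.25 * 46.9 / 14.1
Numerator = 0.000252 * 306.25 * 46.9 = 3.619507
S = 3.619507 / 14.1 = 0.2567 m

0.2567


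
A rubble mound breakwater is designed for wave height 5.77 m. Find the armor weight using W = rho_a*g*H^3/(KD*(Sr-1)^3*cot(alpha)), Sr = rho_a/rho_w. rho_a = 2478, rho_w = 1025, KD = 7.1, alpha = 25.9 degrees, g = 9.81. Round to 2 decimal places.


Sr = rho_a / rho_w = 2478 / 1025 = 2.417561
(Sr - 1) = 1.417561
(Sr - 1)^3 = 2.848559
cot(25.9) = 1 / tan(25.9) = 1 / 0.485574 = 2.059419
Numerator = 2478 * 9.81 * 5.77^3 = 4669794.2802
Denominator = 7.1 * 2.848559 * 2.059419 = 41.651270
W = 4669794.2802 / 41.651270
W = 112116.49 N

112116.49


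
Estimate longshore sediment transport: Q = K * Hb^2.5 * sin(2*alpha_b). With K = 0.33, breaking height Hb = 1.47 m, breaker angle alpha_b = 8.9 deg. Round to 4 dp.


Q = K * Hb^2.5 * sin(2 * alpha_b)
Hb^2.5 = 1.47^2.5 = 2.619952
sin(2 * 8.9) = sin(17.8) = 0.305695
Q = 0.33 * 2.619952 * 0.305695
Q = 0.2643 m^3/s

0.2643


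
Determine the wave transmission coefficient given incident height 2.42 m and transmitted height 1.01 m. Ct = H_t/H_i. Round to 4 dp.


Ct = H_t / H_i
Ct = 1.01 / 2.42
Ct = 0.4174

0.4174


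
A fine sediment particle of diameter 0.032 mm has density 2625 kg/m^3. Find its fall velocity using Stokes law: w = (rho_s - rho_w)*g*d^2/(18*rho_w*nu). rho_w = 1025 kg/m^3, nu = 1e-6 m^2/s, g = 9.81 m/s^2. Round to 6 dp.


w = (rho_s - rho_w) * g * d^2 / (18 * rho_w * nu)
d = 0.032 mm = 0.000032 m
rho_s - rho_w = 2625 - 1025 = 1600
Numerator = 1600 * 9.81 * (0.000032)^2 = 0.000016072704
Denominator = 18 * 1025 * 1e-6 = 0.018450
w = 0.000871 m/s

0.000871


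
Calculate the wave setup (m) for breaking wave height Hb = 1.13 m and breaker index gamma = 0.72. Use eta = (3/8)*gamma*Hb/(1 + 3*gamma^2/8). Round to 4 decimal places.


eta = (3/8) * gamma * Hb / (1 + 3*gamma^2/8)
Numerator = (3/8) * 0.72 * 1.13 = 0.305100
Denominator = 1 + 3*0.72^2/8 = 1 + 0.194400 = 1.194400
eta = 0.305100 / 1.194400
eta = 0.2554 m

0.2554


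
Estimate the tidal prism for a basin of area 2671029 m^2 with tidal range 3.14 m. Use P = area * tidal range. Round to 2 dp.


Tidal prism = Area * Tidal range
P = 2671029 * 3.14
P = 8387031.06 m^3

8387031.06


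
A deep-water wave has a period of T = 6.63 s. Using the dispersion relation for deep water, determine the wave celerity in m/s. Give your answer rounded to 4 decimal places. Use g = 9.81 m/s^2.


We use the deep-water celerity formula:
C = g * T / (2 * pi)
C = 9.81 * 6.63 / (2 * 3.14159...)
C = 65.040300 / 6.283185
C = 10.3515 m/s

10.3515


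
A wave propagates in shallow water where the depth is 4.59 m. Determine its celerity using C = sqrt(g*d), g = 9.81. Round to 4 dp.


Using the shallow-water approximation:
C = sqrt(g * d) = sqrt(9.81 * 4.59)
C = sqrt(45.0279)
C = 6.7103 m/s

6.7103


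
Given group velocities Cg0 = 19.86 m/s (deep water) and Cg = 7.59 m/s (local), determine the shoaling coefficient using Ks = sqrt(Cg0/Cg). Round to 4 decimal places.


Ks = sqrt(Cg0 / Cg)
Ks = sqrt(19.86 / 7.59)
Ks = sqrt(2.6166)
Ks = 1.6176

1.6176


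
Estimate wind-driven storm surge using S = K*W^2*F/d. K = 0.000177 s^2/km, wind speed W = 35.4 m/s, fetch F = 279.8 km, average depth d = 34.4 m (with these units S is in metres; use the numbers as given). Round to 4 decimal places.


S = K * W^2 * F / d
W^2 = 35.4^2 = 1253.16
S = 0.000177 * 1253.16 * 279.8 / 34.4
Numerator = 0.000177 * 1253.16 * 279.8 = 62.062248
S = 62.062248 / 34.4 = 1.8041 m

1.8041


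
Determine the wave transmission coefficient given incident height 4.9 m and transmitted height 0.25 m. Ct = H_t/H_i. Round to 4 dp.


Ct = H_t / H_i
Ct = 0.25 / 4.9
Ct = 0.0510

0.0510


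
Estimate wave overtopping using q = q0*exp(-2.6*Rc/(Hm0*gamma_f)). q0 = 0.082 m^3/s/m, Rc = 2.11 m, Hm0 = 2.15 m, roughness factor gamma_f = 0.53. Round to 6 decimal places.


q = q0 * exp(-2.6 * Rc / (Hm0 * gamma_f))
Exponent = -2.6 * 2.11 / (2.15 * 0.53)
= -2.6 * 2.11 / 1.1395
= -4.814392
exp(-4.814392) = 0.008112
q = 0.082 * 0.008112
q = 0.000665 m^3/s/m

0.000665


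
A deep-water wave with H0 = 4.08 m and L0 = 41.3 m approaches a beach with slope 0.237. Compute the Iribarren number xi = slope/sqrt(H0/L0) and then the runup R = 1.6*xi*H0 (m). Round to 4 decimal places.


xi = slope / sqrt(H0/L0)
H0/L0 = 4.08/41.3 = 0.098789
sqrt(0.098789) = 0.314308
xi = 0.237 / 0.314308 = 0.754038
R = 1.6 * xi * H0 = 1.6 * 0.754038 * 4.08
R = 4.9224 m

4.9224


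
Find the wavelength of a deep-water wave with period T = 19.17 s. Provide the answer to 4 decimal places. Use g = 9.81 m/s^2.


L0 = g * T^2 / (2 * pi)
L0 = 9.81 * 19.17^2 / (2 * pi)
L0 = 9.81 * 367.4889 / 6.28319
L0 = 3605.0661 / 6.28319
L0 = 573.7641 m

573.7641


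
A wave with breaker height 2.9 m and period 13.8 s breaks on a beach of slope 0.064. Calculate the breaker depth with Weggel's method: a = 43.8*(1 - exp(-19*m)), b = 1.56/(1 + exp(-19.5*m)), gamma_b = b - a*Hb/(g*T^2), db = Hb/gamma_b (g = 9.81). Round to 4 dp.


a = 43.8 * (1 - exp(-19 * m))
exp(-19 * 0.064) = exp(-1.2160) = 0.296413
a = 43.8 * (1 - 0.296413) = 30.817091
b = 1.56 / (1 + exp(-19.5 * m))
exp(-19.5 * 0.064) = exp(-1.2480) = 0.287078
b = 1.56 / (1 + 0.287078) = 1.212047
Hb / (g * T^2) = 2.9 / (9.81 * 13.8^2) = 2.9 / 1868.2164 = 0.00155228
gamma_b = b - a * Hb/(g*T^2) = 1.212047 - 30.817091 * 0.00155228 = 1.164211
db = Hb / gamma_b = 2.9 / 1.164211
db = 2.4910 m

2.4910


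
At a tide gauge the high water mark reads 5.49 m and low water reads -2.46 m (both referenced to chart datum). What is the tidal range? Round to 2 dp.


Tidal range = High water - Low water
Tidal range = 5.49 - (-2.46)
Tidal range = 7.95 m

7.95


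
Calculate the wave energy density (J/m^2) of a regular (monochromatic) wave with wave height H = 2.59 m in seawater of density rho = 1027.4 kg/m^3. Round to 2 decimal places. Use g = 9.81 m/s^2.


E = (1/8) * rho * g * H^2
E = (1/8) * 1027.4 * 9.81 * 2.59^2
E = 0.125 * 1027.4 * 9.81 * 6.7081
E = 8451.19 J/m^2

8451.19


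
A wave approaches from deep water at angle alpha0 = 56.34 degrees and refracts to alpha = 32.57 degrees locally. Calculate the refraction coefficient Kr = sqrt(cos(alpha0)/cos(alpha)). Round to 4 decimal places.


Kr = sqrt(cos(alpha0) / cos(alpha))
cos(56.34) = 0.554263
cos(32.57) = 0.842734
Kr = sqrt(0.554263 / 0.842734)
Kr = sqrt(0.657697)
Kr = 0.8110

0.8110


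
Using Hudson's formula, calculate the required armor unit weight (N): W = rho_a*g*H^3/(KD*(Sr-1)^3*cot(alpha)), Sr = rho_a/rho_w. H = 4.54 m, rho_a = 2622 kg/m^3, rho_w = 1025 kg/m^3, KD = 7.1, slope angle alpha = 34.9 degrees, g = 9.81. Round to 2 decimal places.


Sr = rho_a / rho_w = 2622 / 1025 = 2.558049
(Sr - 1) = 1.558049
(Sr - 1)^3 = 3.782188
cot(34.9) = 1 / tan(34.9) = 1 / 0.697610 = 1.433466
Numerator = 2622 * 9.81 * 4.54^3 = 2406962.1076
Denominator = 7.1 * 3.782188 * 1.433466 = 38.493643
W = 2406962.1076 / 38.493643
W = 62528.82 N

62528.82


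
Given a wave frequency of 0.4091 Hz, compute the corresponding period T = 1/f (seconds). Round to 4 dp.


T = 1 / f
T = 1 / 0.4091
T = 2.4444 s

2.4444


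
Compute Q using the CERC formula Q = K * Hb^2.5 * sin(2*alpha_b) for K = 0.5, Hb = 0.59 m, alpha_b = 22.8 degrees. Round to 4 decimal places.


Q = K * Hb^2.5 * sin(2 * alpha_b)
Hb^2.5 = 0.59^2.5 = 0.267381
sin(2 * 22.8) = sin(45.6) = 0.714473
Q = 0.5 * 0.267381 * 0.714473
Q = 0.0955 m^3/s

0.0955


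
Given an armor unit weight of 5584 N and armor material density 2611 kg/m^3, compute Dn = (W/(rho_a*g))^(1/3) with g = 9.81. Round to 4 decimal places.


V = W / (rho_a * g)
V = 5584 / (2611 * 9.81)
V = 5584 / 25613.91
V = 0.218007 m^3
Dn = V^(1/3) = 0.218007^(1/3)
Dn = 0.6019 m

0.6019


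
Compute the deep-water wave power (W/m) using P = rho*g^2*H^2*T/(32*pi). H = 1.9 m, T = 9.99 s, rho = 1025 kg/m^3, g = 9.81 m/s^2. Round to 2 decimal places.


P = rho * g^2 * H^2 * T / (32 * pi)
P = 1025 * 9.81^2 * 1.9^2 * 9.99 / (32 * pi)
P = 1025 * 96.2361 * 3.6100 * 9.99 / 100.53096
P = 35386.26 W/m

35386.26


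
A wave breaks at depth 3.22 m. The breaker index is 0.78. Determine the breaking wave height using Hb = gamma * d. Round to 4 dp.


Hb = gamma * d
Hb = 0.78 * 3.22
Hb = 2.5116 m

2.5116


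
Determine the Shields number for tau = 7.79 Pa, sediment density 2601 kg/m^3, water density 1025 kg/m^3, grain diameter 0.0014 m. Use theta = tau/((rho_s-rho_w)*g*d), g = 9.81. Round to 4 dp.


theta = tau / ((rho_s - rho_w) * g * d)
rho_s - rho_w = 2601 - 1025 = 1576
Denominator = 1576 * 9.81 * 0.0014 = 21.644784
theta = 7.79 / 21.644784
theta = 0.3599

0.3599


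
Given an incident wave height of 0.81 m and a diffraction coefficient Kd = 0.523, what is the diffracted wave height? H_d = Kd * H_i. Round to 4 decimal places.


H_d = Kd * H_i
H_d = 0.523 * 0.81
H_d = 0.4236 m

0.4236


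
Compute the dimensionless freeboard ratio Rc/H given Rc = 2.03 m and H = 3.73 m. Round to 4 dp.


Relative freeboard = Rc / H
= 2.03 / 3.73
= 0.5442

0.5442


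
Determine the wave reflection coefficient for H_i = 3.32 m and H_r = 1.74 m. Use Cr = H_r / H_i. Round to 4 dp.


Cr = H_r / H_i
Cr = 1.74 / 3.32
Cr = 0.5241

0.5241


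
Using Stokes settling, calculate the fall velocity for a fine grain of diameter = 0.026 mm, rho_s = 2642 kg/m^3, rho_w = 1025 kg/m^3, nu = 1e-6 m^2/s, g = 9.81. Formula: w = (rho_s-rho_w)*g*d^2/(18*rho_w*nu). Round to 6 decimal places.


w = (rho_s - rho_w) * g * d^2 / (18 * rho_w * nu)
d = 0.026 mm = 0.000026 m
rho_s - rho_w = 2642 - 1025 = 1617
Numerator = 1617 * 9.81 * (0.000026)^2 = 0.000010723233
Denominator = 18 * 1025 * 1e-6 = 0.018450
w = 0.000581 m/s

0.000581


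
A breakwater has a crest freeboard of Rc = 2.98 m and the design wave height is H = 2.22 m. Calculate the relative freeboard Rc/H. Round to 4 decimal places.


Relative freeboard = Rc / H
= 2.98 / 2.22
= 1.3423

1.3423


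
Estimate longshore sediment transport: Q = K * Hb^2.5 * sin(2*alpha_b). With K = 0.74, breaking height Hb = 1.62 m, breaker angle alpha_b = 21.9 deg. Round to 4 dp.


Q = K * Hb^2.5 * sin(2 * alpha_b)
Hb^2.5 = 1.62^2.5 = 3.340316
sin(2 * 21.9) = sin(43.8) = 0.692143
Q = 0.74 * 3.340316 * 0.692143
Q = 1.7109 m^3/s

1.7109


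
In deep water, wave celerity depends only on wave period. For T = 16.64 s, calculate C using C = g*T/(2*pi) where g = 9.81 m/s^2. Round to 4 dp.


We use the deep-water celerity formula:
C = g * T / (2 * pi)
C = 9.81 * 16.64 / (2 * 3.14159...)
C = 163.238400 / 6.283185
C = 25.9802 m/s

25.9802


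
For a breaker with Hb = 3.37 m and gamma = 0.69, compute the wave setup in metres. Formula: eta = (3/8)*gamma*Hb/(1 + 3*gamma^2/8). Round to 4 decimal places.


eta = (3/8) * gamma * Hb / (1 + 3*gamma^2/8)
Numerator = (3/8) * 0.69 * 3.37 = 0.871987
Denominator = 1 + 3*0.69^2/8 = 1 + 0.178538 = 1.178538
eta = 0.871987 / 1.178538
eta = 0.7399 m

0.7399


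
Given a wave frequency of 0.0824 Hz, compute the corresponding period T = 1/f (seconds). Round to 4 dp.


T = 1 / f
T = 1 / 0.0824
T = 12.1359 s

12.1359


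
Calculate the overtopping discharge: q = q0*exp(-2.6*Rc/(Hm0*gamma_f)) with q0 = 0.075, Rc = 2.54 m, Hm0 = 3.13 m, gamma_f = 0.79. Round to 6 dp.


q = q0 * exp(-2.6 * Rc / (Hm0 * gamma_f))
Exponent = -2.6 * 2.54 / (3.13 * 0.79)
= -2.6 * 2.54 / 2.4727
= -2.670765
exp(-2.670765) = 0.069199
q = 0.075 * 0.069199
q = 0.005190 m^3/s/m

0.005190


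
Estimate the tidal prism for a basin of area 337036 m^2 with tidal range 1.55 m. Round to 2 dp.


Tidal prism = Area * Tidal range
P = 337036 * 1.55
P = 522405.80 m^3

522405.80


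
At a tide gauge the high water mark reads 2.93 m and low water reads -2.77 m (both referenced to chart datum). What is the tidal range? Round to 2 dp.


Tidal range = High water - Low water
Tidal range = 2.93 - (-2.77)
Tidal range = 5.70 m

5.70


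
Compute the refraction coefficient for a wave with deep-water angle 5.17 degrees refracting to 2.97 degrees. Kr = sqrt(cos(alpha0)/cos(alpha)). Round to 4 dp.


Kr = sqrt(cos(alpha0) / cos(alpha))
cos(5.17) = 0.995932
cos(2.97) = 0.998657
Kr = sqrt(0.995932 / 0.998657)
Kr = sqrt(0.997271)
Kr = 0.9986

0.9986


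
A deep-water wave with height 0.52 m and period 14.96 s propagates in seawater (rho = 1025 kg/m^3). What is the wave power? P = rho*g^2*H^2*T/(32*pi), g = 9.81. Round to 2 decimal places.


P = rho * g^2 * H^2 * T / (32 * pi)
P = 1025 * 9.81^2 * 0.52^2 * 14.96 / (32 * pi)
P = 1025 * 96.2361 * 0.2704 * 14.96 / 100.53096
P = 3969.18 W/m

3969.18


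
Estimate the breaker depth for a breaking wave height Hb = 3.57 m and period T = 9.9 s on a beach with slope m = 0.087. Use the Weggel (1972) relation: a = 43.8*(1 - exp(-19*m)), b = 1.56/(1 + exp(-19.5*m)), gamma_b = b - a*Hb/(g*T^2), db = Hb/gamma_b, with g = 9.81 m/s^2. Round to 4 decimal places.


a = 43.8 * (1 - exp(-19 * m))
exp(-19 * 0.087) = exp(-1.6530) = 0.191475
a = 43.8 * (1 - 0.191475) = 35.413412
b = 1.56 / (1 + exp(-19.5 * m))
exp(-19.5 * 0.087) = exp(-1.6965) = 0.183324
b = 1.56 / (1 + 0.183324) = 1.318320
Hb / (g * T^2) = 3.57 / (9.81 * 9.9^2) = 3.57 / 961.4781 = 0.00371303
gamma_b = b - a * Hb/(g*T^2) = 1.318320 - 35.413412 * 0.00371303 = 1.186829
db = Hb / gamma_b = 3.57 / 1.186829
db = 3.0080 m

3.0080


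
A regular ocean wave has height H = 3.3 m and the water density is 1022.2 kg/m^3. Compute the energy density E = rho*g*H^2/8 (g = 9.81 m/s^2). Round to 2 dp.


E = (1/8) * rho * g * H^2
E = (1/8) * 1022.2 * 9.81 * 3.3^2
E = 0.125 * 1022.2 * 9.81 * 10.8900
E = 13650.32 J/m^2

13650.32


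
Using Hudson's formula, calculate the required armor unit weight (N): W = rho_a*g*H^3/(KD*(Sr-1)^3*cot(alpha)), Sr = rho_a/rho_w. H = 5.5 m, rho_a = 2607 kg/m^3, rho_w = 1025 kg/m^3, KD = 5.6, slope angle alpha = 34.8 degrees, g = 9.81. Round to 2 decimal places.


Sr = rho_a / rho_w = 2607 / 1025 = 2.543415
(Sr - 1) = 1.543415
(Sr - 1)^3 = 3.676612
cot(34.8) = 1 / tan(34.8) = 1 / 0.695018 = 1.438811
Numerator = 2607 * 9.81 * 5.5^3 = 4254985.7213
Denominator = 5.6 * 3.676612 * 1.438811 = 29.623731
W = 4254985.7213 / 29.623731
W = 143634.36 N

143634.36


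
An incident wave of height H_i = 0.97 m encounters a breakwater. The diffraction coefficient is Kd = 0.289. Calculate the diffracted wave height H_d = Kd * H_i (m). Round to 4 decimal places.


H_d = Kd * H_i
H_d = 0.289 * 0.97
H_d = 0.2803 m

0.2803


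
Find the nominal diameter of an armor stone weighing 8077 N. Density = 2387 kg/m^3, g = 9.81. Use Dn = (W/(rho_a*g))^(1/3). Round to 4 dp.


V = W / (rho_a * g)
V = 8077 / (2387 * 9.81)
V = 8077 / 23416.47
V = 0.344928 m^3
Dn = V^(1/3) = 0.344928^(1/3)
Dn = 0.7013 m

0.7013


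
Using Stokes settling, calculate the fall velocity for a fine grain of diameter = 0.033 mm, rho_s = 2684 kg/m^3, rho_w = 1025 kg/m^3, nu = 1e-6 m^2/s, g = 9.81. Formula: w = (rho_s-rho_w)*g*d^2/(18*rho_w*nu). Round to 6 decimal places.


w = (rho_s - rho_w) * g * d^2 / (18 * rho_w * nu)
d = 0.033 mm = 0.000033 m
rho_s - rho_w = 2684 - 1025 = 1659
Numerator = 1659 * 9.81 * (0.000033)^2 = 0.000017723246
Denominator = 18 * 1025 * 1e-6 = 0.018450
w = 0.000961 m/s

0.000961


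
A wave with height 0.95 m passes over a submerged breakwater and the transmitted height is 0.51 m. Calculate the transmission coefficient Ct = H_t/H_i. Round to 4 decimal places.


Ct = H_t / H_i
Ct = 0.51 / 0.95
Ct = 0.5368

0.5368


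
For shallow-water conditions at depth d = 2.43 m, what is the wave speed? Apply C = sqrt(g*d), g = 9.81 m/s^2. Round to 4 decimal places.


Using the shallow-water approximation:
C = sqrt(g * d) = sqrt(9.81 * 2.43)
C = sqrt(23.8383)
C = 4.8824 m/s

4.8824


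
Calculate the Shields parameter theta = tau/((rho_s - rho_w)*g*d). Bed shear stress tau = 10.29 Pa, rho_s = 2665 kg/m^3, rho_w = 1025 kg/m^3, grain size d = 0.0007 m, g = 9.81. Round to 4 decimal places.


theta = tau / ((rho_s - rho_w) * g * d)
rho_s - rho_w = 2665 - 1025 = 1640
Denominator = 1640 * 9.81 * 0.0007 = 11.261880
theta = 10.29 / 11.261880
theta = 0.9137

0.9137


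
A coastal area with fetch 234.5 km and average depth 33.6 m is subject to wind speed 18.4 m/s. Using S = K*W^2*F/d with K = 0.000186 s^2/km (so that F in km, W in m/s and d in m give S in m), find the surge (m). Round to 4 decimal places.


S = K * W^2 * F / d
W^2 = 18.4^2 = 338.56
S = 0.000186 * 338.56 * 234.5 / 33.6
Numerator = 0.000186 * 338.56 * 234.5 = 14.766972
S = 14.766972 / 33.6 = 0.4395 m

0.4395


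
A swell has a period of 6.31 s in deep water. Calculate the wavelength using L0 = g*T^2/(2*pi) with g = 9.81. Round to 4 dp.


L0 = g * T^2 / (2 * pi)
L0 = 9.81 * 6.31^2 / (2 * pi)
L0 = 9.81 * 39.8161 / 6.28319
L0 = 390.5959 / 6.28319
L0 = 62.1653 m

62.1653
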